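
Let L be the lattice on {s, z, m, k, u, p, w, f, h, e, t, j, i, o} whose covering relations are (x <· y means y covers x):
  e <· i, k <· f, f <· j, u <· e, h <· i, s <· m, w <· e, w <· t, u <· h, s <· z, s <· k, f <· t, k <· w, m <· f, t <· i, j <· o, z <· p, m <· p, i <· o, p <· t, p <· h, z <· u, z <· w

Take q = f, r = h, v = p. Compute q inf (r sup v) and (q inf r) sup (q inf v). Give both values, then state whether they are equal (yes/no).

m; m; yes

r sup v = h, so q inf (r sup v) = f inf h = m.
q inf r = m and q inf v = m, so (q inf r) sup (q inf v) = m sup m = m.
Equal: yes.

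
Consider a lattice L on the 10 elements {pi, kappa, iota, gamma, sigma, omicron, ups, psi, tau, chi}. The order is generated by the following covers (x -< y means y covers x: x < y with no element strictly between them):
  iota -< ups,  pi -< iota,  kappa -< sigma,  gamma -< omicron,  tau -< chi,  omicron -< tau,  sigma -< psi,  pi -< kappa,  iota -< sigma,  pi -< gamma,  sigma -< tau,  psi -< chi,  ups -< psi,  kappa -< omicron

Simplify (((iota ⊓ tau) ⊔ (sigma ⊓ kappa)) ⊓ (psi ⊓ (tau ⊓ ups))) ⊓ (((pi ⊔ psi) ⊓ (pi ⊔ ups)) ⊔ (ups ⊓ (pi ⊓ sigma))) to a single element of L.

iota

iota ∧ tau = iota
sigma ∧ kappa = kappa
iota ∨ kappa = sigma
tau ∧ ups = iota
psi ∧ iota = iota
sigma ∧ iota = iota
pi ∨ psi = psi
pi ∨ ups = ups
psi ∧ ups = ups
pi ∧ sigma = pi
ups ∧ pi = pi
ups ∨ pi = ups
iota ∧ ups = iota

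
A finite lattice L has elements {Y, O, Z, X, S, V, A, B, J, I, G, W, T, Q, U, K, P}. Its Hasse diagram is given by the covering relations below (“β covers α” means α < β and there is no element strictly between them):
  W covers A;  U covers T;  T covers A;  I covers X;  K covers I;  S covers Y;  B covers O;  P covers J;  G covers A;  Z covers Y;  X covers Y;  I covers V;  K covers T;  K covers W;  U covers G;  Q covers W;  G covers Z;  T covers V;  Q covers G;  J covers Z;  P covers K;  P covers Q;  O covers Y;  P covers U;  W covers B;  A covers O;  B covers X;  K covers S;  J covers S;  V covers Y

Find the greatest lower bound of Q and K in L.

W

Common lower bounds of {Q, K}: A, B, O, W, X, Y.
The greatest among these is W.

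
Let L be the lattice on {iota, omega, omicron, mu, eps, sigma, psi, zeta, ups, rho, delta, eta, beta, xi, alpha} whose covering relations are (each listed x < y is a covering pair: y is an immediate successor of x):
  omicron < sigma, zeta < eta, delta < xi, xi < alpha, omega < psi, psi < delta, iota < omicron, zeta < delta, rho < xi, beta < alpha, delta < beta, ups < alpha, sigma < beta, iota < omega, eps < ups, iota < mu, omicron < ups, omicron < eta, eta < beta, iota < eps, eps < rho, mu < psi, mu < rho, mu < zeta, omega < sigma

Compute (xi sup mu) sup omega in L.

xi

xi ∨ mu = xi
xi ∨ omega = xi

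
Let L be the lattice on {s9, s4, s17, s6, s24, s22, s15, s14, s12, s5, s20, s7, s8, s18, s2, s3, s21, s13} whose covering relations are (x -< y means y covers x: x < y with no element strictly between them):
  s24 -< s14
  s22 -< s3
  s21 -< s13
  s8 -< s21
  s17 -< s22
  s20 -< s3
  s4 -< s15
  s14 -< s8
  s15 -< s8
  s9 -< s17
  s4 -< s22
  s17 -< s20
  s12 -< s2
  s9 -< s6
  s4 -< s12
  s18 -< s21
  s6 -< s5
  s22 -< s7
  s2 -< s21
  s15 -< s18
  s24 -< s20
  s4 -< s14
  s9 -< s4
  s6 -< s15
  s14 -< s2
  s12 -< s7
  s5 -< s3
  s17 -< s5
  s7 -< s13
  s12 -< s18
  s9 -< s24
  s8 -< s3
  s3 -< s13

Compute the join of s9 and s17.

Common upper bounds of {s9, s17}: s13, s17, s20, s22, s3, s5, s7.
The least among these is s17.

s17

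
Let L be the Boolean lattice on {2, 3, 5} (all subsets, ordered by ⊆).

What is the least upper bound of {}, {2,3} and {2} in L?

{2,3}

Under ⊆, join is union: {} ∪ {2,3} ∪ {2} = {2,3}.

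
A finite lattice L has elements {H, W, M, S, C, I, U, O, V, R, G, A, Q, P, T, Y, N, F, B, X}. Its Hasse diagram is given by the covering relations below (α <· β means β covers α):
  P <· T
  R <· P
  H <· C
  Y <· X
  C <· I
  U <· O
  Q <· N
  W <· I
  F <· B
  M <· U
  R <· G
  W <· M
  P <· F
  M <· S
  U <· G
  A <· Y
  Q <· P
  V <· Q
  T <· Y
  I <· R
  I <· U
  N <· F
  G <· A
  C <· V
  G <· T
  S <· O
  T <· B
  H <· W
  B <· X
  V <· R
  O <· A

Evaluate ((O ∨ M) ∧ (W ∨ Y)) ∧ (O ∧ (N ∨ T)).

U

O ∨ M = O
W ∨ Y = Y
O ∧ Y = O
N ∨ T = B
O ∧ B = U
O ∧ U = U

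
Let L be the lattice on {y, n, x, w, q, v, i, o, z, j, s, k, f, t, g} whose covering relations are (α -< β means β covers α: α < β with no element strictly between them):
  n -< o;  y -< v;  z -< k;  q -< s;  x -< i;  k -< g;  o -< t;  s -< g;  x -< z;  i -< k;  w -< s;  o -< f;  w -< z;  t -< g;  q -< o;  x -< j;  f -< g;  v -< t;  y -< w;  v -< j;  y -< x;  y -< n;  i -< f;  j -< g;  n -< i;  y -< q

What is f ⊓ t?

o

Common lower bounds of {f, t}: n, o, q, y.
The greatest among these is o.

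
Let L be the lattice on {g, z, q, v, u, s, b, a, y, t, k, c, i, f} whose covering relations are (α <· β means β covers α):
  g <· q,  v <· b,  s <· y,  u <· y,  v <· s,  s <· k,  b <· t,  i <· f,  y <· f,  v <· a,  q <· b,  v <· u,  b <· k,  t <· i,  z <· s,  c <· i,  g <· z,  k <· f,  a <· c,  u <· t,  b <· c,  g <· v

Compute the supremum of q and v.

Common upper bounds of {q, v}: b, c, f, i, k, t.
The least among these is b.

b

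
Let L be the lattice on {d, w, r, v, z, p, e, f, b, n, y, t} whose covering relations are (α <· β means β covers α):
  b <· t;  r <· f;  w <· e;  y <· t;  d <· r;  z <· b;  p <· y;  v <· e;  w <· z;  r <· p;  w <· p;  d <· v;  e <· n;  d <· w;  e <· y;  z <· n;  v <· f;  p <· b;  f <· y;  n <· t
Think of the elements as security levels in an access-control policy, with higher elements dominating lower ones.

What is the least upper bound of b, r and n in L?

Common upper bounds of {b, r, n}: t.
The least among these is t.

t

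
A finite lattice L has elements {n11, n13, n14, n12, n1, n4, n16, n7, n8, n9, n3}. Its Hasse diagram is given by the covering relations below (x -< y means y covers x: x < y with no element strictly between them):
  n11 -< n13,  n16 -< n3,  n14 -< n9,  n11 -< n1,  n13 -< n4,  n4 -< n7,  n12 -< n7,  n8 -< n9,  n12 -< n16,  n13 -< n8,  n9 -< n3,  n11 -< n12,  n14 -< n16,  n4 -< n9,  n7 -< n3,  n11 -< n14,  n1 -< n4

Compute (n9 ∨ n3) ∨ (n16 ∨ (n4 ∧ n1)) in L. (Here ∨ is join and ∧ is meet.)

n3

n9 ∨ n3 = n3
n4 ∧ n1 = n1
n16 ∨ n1 = n3
n3 ∨ n3 = n3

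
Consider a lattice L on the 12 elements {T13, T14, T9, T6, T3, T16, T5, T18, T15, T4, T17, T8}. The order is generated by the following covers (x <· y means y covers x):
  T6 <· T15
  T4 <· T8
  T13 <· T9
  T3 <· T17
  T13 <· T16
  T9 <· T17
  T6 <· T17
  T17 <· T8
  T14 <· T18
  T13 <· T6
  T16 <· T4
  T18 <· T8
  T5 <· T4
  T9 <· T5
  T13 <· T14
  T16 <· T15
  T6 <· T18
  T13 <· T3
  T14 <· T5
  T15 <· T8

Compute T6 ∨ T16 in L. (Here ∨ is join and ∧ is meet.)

T15

T6 ∨ T16 = T15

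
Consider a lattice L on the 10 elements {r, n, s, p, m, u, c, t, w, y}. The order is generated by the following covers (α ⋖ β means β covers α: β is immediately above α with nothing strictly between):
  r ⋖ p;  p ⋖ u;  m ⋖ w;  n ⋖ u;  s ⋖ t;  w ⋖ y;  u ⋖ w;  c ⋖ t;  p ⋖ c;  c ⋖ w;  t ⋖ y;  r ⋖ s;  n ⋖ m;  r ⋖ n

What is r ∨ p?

Common upper bounds of {r, p}: c, p, t, u, w, y.
The least among these is p.

p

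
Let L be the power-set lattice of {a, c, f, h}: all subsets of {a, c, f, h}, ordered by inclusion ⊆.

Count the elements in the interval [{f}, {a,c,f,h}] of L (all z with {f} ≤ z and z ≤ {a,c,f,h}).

The interval [{f}, {a,c,f,h}] = {{a,c,f,h}, {a,c,f}, {a,f,h}, {a,f}, {c,f,h}, {c,f}, {f,h}, {f}}, which has 8 elements.

8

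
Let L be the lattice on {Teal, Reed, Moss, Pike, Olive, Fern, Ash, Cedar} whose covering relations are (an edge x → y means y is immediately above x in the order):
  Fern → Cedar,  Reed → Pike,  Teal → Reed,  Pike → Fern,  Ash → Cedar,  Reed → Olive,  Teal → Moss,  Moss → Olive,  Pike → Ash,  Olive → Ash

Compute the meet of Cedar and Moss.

Moss

Common lower bounds of {Cedar, Moss}: Moss, Teal.
The greatest among these is Moss.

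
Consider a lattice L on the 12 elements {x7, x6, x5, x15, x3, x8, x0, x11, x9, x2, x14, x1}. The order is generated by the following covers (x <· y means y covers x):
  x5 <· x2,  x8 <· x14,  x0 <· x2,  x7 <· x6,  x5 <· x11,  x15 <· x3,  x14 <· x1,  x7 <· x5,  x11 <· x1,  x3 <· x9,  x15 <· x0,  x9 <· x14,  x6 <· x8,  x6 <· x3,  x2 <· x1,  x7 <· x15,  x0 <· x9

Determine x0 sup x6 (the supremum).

x9

Common upper bounds of {x0, x6}: x1, x14, x9.
The least among these is x9.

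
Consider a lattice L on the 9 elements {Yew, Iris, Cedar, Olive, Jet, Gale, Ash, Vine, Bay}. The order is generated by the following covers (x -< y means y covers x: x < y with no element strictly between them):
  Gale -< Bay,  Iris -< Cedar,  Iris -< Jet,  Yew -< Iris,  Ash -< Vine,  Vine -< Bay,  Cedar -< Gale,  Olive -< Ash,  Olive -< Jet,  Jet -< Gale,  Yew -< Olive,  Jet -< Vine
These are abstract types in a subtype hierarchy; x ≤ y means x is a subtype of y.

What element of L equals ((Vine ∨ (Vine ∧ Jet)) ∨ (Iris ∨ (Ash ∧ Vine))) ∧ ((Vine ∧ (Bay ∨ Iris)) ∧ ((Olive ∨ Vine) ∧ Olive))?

Olive

Vine ∧ Jet = Jet
Vine ∨ Jet = Vine
Ash ∧ Vine = Ash
Iris ∨ Ash = Vine
Vine ∨ Vine = Vine
Bay ∨ Iris = Bay
Vine ∧ Bay = Vine
Olive ∨ Vine = Vine
Vine ∧ Olive = Olive
Vine ∧ Olive = Olive
Vine ∧ Olive = Olive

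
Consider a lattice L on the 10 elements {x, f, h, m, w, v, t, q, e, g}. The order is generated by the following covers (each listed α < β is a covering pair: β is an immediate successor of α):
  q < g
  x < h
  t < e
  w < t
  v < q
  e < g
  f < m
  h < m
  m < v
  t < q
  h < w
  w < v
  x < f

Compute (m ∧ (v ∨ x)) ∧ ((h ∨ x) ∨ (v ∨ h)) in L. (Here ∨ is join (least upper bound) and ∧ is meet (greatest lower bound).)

v ∨ x = v
m ∧ v = m
h ∨ x = h
v ∨ h = v
h ∨ v = v
m ∧ v = m

m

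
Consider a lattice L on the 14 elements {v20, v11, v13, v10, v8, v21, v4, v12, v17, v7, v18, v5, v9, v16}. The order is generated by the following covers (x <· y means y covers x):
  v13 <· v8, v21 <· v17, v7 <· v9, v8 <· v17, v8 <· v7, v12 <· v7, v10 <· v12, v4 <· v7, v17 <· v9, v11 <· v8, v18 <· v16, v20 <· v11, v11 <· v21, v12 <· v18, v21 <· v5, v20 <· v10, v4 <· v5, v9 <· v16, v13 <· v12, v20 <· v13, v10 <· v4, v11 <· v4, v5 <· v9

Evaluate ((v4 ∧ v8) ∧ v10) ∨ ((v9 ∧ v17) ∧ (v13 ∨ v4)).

v4 ∧ v8 = v11
v11 ∧ v10 = v20
v9 ∧ v17 = v17
v13 ∨ v4 = v7
v17 ∧ v7 = v8
v20 ∨ v8 = v8

v8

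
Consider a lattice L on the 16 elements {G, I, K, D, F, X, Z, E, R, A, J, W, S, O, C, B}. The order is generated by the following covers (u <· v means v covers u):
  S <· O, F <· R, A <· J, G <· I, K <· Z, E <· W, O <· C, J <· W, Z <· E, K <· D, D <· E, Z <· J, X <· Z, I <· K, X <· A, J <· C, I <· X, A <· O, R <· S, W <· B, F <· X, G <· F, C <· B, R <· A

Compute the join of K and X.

Z

Common upper bounds of {K, X}: B, C, E, J, W, Z.
The least among these is Z.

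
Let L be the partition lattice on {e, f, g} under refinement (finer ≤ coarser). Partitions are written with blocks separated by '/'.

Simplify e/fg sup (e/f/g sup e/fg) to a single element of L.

e/f/g ∨ e/fg = e/fg
e/fg ∨ e/fg = e/fg

e/fg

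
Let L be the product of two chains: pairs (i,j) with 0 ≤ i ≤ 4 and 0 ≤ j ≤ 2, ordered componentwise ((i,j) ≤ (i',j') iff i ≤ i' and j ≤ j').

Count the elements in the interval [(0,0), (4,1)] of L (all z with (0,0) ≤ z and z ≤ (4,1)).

The interval [(0,0), (4,1)] = {(0,0), (0,1), (1,0), (1,1), (2,0), (2,1), (3,0), (3,1), (4,0), (4,1)}, which has 10 elements.

10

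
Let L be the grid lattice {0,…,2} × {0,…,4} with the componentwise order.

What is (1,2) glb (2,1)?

In a product of chains, the meet is componentwise min, giving (1,1).

(1,1)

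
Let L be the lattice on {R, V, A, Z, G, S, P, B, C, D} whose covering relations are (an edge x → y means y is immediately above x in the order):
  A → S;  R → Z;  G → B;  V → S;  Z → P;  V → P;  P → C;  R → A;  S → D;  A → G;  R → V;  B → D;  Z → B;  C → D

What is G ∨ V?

D

Common upper bounds of {G, V}: D.
The least among these is D.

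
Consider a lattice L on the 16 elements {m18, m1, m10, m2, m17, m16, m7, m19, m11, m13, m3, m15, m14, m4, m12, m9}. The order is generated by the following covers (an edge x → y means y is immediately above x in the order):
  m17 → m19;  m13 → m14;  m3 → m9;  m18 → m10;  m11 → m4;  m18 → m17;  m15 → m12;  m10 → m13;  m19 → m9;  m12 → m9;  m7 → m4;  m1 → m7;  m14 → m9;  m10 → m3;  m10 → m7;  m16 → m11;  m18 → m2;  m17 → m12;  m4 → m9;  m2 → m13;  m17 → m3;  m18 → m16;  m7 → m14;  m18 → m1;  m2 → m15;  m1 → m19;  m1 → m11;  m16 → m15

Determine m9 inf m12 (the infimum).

m12

Common lower bounds of {m9, m12}: m12, m15, m16, m17, m18, m2.
The greatest among these is m12.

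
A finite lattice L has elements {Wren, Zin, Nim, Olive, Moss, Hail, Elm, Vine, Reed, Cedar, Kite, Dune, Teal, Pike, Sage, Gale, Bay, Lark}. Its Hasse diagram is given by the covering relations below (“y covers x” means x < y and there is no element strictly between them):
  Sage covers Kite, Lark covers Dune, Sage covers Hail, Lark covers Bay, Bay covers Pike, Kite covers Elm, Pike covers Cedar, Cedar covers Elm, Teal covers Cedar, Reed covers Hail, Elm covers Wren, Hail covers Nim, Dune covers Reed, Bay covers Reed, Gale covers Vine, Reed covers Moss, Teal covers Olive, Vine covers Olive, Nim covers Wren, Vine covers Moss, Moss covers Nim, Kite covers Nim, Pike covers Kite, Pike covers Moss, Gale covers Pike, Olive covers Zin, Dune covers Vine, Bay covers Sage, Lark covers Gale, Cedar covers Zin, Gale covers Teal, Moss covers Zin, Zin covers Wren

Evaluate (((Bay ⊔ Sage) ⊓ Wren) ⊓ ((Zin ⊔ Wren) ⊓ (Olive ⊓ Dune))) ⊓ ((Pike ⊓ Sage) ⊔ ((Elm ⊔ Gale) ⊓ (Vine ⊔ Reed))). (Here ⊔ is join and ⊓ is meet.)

Bay ∨ Sage = Bay
Bay ∧ Wren = Wren
Zin ∨ Wren = Zin
Olive ∧ Dune = Olive
Zin ∧ Olive = Zin
Wren ∧ Zin = Wren
Pike ∧ Sage = Kite
Elm ∨ Gale = Gale
Vine ∨ Reed = Dune
Gale ∧ Dune = Vine
Kite ∨ Vine = Gale
Wren ∧ Gale = Wren

Wren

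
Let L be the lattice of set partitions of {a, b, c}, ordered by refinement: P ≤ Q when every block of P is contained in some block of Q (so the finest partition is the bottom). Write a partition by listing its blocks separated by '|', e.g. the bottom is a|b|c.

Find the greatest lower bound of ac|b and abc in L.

ac|b

The meet (common refinement) of ac|b and abc intersects blocks pairwise, giving ac|b.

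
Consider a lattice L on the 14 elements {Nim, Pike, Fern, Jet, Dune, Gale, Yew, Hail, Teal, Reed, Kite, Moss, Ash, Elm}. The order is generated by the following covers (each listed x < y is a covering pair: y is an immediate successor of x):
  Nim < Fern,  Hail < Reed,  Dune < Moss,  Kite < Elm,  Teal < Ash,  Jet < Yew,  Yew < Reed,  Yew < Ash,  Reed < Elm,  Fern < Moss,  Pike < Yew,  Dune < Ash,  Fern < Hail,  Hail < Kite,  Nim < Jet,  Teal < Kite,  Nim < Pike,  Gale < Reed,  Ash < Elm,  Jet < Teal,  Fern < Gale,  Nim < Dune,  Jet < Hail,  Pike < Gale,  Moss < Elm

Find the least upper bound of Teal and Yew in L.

Ash

Common upper bounds of {Teal, Yew}: Ash, Elm.
The least among these is Ash.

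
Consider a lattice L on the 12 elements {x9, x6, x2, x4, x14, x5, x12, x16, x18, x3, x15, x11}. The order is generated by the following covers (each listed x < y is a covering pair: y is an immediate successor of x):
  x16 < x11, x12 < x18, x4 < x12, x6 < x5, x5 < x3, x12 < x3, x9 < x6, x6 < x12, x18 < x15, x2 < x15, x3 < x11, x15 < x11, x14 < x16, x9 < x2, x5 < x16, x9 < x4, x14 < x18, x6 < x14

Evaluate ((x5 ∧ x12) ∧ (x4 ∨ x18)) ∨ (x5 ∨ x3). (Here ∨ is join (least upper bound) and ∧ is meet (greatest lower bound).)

x3

x5 ∧ x12 = x6
x4 ∨ x18 = x18
x6 ∧ x18 = x6
x5 ∨ x3 = x3
x6 ∨ x3 = x3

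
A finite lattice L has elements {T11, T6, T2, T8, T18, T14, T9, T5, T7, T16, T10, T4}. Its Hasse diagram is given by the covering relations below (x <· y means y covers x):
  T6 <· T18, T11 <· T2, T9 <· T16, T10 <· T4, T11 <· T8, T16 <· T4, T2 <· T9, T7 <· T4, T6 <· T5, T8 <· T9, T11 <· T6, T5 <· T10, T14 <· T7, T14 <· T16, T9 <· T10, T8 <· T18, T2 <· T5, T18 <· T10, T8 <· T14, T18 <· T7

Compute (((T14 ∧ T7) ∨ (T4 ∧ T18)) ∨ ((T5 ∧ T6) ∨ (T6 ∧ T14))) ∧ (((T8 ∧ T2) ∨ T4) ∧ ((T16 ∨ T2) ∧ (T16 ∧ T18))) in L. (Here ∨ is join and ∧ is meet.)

T14 ∧ T7 = T14
T4 ∧ T18 = T18
T14 ∨ T18 = T7
T5 ∧ T6 = T6
T6 ∧ T14 = T11
T6 ∨ T11 = T6
T7 ∨ T6 = T7
T8 ∧ T2 = T11
T11 ∨ T4 = T4
T16 ∨ T2 = T16
T16 ∧ T18 = T8
T16 ∧ T8 = T8
T4 ∧ T8 = T8
T7 ∧ T8 = T8

T8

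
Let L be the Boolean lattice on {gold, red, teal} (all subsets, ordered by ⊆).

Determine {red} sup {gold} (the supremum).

Under ⊆, join is union: {red} ∪ {gold} = {gold,red}.

{gold,red}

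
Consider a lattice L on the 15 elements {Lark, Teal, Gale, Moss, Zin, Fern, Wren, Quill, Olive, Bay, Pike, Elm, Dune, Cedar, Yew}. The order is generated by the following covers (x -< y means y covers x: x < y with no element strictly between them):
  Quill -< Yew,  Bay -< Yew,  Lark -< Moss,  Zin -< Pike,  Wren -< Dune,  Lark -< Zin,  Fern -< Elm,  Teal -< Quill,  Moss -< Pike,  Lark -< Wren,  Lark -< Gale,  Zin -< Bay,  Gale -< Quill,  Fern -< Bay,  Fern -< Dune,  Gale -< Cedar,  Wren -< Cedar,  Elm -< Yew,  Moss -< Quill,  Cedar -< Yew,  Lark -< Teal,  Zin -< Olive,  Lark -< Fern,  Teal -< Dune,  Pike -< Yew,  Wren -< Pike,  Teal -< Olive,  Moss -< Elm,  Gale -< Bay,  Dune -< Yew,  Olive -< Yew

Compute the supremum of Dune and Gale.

Common upper bounds of {Dune, Gale}: Yew.
The least among these is Yew.

Yew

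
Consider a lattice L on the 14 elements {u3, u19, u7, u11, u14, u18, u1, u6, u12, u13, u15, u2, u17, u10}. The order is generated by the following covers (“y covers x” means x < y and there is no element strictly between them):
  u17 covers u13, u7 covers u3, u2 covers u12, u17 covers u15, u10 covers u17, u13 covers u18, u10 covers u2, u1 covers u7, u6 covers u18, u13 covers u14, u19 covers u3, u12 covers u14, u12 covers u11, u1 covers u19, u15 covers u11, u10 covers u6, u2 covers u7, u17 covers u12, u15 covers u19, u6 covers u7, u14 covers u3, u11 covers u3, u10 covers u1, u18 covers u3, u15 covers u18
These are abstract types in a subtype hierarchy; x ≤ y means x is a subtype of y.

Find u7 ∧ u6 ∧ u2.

u7

Common lower bounds of {u7, u6, u2}: u3, u7.
The greatest among these is u7.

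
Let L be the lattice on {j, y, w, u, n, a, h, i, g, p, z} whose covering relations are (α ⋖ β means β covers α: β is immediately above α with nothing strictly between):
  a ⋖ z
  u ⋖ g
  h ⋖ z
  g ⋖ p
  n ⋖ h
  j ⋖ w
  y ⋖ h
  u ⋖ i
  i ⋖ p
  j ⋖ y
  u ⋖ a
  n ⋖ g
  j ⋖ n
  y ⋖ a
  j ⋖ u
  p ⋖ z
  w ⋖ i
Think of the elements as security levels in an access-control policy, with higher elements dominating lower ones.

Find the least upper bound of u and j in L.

Common upper bounds of {u, j}: a, g, i, p, u, z.
The least among these is u.

u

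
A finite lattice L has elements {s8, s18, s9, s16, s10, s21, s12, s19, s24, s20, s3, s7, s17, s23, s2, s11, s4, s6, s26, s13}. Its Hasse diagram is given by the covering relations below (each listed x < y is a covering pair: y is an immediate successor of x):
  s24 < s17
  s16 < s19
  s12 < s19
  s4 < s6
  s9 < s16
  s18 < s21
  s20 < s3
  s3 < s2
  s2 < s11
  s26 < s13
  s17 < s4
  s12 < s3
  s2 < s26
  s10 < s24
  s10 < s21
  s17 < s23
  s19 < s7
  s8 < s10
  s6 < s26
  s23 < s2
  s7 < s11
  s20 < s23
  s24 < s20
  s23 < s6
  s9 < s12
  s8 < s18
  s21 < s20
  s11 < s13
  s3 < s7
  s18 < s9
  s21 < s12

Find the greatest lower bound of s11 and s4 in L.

Common lower bounds of {s11, s4}: s10, s17, s24, s8.
The greatest among these is s17.

s17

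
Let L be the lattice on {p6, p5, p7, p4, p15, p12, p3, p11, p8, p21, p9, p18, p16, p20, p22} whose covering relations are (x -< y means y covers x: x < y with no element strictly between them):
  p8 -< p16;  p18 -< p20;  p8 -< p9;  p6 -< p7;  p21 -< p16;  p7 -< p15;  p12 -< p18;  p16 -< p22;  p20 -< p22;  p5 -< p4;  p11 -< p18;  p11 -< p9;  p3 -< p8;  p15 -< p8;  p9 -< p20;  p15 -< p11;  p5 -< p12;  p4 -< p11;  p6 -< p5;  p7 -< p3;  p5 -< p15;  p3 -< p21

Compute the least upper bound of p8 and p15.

p8

Common upper bounds of {p8, p15}: p16, p20, p22, p8, p9.
The least among these is p8.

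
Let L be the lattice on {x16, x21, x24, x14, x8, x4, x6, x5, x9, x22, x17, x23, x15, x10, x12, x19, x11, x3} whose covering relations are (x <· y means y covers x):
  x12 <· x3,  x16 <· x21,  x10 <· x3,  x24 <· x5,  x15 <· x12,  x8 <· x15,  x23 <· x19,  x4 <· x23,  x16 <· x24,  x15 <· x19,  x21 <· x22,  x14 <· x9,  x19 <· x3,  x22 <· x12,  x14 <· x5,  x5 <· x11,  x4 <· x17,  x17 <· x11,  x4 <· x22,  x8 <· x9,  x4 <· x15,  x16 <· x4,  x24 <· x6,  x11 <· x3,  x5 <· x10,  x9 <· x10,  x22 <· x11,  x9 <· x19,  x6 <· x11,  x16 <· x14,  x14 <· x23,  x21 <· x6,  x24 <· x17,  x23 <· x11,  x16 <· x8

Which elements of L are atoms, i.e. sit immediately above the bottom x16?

The atoms are exactly the elements that cover x16: x14, x21, x24, x4, x8.

x14, x21, x24, x4, x8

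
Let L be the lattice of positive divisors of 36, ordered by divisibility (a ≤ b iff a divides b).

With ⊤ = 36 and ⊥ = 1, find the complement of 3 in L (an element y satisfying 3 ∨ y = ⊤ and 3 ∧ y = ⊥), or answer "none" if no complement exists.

For every candidate y, either 3 ∨ y ≠ 36 or 3 ∧ y ≠ 1; no complement exists.

none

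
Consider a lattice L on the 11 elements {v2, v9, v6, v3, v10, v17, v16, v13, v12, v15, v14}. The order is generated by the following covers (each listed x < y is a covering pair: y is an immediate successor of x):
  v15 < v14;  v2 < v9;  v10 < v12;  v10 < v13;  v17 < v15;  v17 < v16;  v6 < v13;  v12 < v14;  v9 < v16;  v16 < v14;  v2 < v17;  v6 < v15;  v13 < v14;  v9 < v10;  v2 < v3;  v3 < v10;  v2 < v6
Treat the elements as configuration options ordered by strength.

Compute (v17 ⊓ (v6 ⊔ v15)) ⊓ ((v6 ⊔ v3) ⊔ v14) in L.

v6 ∨ v15 = v15
v17 ∧ v15 = v17
v6 ∨ v3 = v13
v13 ∨ v14 = v14
v17 ∧ v14 = v17

v17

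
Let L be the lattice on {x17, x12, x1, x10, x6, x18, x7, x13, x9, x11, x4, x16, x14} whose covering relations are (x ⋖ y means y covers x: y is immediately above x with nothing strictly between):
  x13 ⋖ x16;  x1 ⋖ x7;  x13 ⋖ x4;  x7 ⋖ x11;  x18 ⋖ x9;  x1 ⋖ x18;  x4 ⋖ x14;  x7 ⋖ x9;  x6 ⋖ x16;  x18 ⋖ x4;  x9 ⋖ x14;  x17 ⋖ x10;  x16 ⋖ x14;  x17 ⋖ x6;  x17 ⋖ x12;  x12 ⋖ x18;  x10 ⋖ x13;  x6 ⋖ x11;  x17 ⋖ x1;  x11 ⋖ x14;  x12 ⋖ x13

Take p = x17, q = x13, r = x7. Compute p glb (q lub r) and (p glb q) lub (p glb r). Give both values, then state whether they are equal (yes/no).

q lub r = x14, so p glb (q lub r) = x17 glb x14 = x17.
p glb q = x17 and p glb r = x17, so (p glb q) lub (p glb r) = x17 lub x17 = x17.
Equal: yes.

x17; x17; yes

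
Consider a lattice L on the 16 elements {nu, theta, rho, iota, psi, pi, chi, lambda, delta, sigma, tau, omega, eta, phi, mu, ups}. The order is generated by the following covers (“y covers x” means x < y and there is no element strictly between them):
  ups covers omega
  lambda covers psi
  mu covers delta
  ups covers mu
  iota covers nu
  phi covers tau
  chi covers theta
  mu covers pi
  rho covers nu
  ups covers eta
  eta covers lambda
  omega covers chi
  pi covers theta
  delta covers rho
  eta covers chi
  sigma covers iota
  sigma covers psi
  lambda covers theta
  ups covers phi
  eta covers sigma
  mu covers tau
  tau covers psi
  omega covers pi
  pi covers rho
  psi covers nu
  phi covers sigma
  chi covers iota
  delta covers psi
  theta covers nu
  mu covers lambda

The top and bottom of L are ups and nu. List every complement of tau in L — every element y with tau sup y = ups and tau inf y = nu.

chi, omega

Need y with tau ∨ y = ups and tau ∧ y = nu.
Checking each element gives: chi, omega.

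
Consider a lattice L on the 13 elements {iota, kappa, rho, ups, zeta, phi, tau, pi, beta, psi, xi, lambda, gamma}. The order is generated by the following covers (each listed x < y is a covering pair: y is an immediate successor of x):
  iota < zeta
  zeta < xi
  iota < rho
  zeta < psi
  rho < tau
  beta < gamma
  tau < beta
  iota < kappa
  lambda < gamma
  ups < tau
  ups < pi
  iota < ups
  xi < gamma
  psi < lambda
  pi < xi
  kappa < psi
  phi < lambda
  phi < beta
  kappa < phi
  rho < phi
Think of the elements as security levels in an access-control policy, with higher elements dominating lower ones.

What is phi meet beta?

Common lower bounds of {phi, beta}: iota, kappa, phi, rho.
The greatest among these is phi.

phi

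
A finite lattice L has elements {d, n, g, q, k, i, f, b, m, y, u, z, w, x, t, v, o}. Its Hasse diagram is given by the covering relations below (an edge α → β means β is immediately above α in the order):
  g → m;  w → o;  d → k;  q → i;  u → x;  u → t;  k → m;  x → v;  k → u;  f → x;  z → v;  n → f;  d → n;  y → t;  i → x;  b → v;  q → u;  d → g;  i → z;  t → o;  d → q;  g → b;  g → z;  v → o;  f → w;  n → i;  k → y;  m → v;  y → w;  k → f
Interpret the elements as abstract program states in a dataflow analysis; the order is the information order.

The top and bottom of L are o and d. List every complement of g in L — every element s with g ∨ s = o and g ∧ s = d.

Need s with g ∨ s = o and g ∧ s = d.
Checking each element gives: t, w, y.

t, w, y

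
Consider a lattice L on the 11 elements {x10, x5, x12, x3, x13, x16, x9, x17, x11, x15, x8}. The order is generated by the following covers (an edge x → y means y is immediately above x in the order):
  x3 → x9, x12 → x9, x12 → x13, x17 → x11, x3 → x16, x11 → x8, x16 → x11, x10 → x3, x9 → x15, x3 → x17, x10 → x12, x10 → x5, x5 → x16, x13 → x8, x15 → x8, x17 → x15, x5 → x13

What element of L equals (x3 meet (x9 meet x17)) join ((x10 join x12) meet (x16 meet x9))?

x9 ∧ x17 = x3
x3 ∧ x3 = x3
x10 ∨ x12 = x12
x16 ∧ x9 = x3
x12 ∧ x3 = x10
x3 ∨ x10 = x3

x3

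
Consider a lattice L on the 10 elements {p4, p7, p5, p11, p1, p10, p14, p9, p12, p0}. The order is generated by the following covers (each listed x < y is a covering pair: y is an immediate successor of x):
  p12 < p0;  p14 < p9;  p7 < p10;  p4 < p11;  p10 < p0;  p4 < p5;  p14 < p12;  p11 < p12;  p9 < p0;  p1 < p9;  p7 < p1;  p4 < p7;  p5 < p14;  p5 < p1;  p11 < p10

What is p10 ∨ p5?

Common upper bounds of {p10, p5}: p0.
The least among these is p0.

p0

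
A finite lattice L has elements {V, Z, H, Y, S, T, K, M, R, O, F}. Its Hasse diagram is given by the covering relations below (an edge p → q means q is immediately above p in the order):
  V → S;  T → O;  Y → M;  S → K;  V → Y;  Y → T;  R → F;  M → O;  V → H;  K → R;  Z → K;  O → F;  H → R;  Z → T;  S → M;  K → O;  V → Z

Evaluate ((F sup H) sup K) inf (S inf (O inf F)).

S

F ∨ H = F
F ∨ K = F
O ∧ F = O
S ∧ O = S
F ∧ S = S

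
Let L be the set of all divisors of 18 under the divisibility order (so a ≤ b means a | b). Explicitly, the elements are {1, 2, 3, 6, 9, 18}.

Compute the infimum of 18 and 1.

Common lower bounds of {18, 1}: 1.
The greatest among these is 1.

1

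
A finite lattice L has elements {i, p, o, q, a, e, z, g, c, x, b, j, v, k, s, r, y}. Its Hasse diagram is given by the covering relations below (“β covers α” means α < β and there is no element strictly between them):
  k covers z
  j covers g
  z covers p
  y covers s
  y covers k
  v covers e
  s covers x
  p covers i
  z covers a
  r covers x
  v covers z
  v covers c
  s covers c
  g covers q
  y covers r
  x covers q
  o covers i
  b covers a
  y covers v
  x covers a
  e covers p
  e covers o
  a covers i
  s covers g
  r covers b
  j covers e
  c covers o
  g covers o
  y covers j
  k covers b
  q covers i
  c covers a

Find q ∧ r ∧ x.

q

Common lower bounds of {q, r, x}: i, q.
The greatest among these is q.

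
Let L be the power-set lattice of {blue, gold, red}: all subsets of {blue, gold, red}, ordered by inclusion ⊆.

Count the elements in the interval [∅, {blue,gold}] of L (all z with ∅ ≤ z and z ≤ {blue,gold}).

4

The interval [∅, {blue,gold}] = {{blue,gold}, {blue}, {gold}, ∅}, which has 4 elements.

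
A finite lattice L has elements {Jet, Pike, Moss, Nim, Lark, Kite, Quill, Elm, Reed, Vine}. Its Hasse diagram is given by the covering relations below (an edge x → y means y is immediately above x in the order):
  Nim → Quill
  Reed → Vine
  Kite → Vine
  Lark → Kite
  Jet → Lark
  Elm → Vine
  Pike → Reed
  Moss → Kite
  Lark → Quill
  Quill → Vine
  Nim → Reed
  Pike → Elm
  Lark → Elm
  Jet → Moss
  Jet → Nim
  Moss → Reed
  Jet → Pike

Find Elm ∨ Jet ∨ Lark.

Elm

Common upper bounds of {Elm, Jet, Lark}: Elm, Vine.
The least among these is Elm.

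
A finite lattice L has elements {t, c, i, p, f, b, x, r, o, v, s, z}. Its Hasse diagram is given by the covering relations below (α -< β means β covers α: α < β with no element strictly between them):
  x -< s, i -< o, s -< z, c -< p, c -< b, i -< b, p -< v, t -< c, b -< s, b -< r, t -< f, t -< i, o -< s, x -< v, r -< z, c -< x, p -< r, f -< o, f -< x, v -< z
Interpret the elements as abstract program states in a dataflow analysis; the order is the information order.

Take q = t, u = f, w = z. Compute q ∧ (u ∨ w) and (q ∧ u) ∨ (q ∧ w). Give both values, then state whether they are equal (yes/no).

t; t; yes

u ∨ w = z, so q ∧ (u ∨ w) = t ∧ z = t.
q ∧ u = t and q ∧ w = t, so (q ∧ u) ∨ (q ∧ w) = t ∨ t = t.
Equal: yes.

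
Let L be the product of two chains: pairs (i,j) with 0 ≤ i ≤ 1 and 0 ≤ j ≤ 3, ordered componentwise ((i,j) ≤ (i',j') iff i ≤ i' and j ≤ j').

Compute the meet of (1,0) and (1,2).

(1,0)

In a product of chains, the meet is componentwise min, giving (1,0).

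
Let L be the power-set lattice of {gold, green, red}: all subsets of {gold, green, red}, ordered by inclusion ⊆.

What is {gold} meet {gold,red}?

{gold}

Under ⊆, meet is intersection: {gold} ∩ {gold,red} = {gold}.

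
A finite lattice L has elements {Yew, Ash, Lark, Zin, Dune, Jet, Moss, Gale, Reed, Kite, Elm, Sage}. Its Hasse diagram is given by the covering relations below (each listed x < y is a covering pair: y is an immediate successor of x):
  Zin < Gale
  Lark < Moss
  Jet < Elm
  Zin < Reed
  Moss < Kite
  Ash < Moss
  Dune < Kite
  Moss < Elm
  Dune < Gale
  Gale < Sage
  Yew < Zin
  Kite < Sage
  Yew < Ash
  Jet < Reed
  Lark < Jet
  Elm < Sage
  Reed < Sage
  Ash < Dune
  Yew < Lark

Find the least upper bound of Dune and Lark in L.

Common upper bounds of {Dune, Lark}: Kite, Sage.
The least among these is Kite.

Kite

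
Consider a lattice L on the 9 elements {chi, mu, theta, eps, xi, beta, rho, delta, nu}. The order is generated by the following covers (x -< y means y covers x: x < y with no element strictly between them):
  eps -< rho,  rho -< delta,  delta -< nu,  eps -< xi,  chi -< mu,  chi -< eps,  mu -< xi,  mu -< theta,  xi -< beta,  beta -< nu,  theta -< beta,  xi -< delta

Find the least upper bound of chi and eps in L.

Common upper bounds of {chi, eps}: beta, delta, eps, nu, rho, xi.
The least among these is eps.

eps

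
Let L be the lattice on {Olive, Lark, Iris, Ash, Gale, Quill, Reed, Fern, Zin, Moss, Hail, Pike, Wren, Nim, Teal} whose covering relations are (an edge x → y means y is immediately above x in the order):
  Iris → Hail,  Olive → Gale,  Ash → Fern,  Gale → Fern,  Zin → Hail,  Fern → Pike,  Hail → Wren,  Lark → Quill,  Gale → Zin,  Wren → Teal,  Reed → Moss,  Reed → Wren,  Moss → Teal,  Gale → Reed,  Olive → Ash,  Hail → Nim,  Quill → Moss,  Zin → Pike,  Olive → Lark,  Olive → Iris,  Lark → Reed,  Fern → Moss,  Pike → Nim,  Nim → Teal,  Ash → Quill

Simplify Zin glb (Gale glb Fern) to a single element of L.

Gale ∧ Fern = Gale
Zin ∧ Gale = Gale

Gale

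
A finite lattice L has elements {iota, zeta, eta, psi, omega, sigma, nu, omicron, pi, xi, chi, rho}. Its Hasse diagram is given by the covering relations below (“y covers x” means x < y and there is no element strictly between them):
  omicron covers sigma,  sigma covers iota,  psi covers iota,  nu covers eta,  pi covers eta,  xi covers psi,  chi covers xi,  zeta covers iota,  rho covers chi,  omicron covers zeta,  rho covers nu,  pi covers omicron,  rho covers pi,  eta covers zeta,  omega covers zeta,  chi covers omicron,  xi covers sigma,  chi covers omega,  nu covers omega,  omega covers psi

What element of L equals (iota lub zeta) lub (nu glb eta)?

iota ∨ zeta = zeta
nu ∧ eta = eta
zeta ∨ eta = eta

eta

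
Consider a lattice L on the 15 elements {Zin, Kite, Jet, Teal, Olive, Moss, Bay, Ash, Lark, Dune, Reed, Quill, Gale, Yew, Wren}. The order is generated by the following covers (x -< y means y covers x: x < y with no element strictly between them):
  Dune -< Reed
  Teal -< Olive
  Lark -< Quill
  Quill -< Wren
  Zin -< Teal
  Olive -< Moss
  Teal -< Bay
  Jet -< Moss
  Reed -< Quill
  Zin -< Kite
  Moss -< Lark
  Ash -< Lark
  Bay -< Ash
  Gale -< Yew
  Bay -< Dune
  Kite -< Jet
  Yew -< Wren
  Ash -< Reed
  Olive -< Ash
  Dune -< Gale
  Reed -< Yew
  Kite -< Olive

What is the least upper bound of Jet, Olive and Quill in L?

Quill

Common upper bounds of {Jet, Olive, Quill}: Quill, Wren.
The least among these is Quill.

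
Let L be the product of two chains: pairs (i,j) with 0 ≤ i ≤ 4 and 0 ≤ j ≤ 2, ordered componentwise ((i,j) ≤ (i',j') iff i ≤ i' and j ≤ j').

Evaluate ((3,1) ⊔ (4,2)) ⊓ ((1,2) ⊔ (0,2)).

(1,2)

(3,1) ∨ (4,2) = (4,2)
(1,2) ∨ (0,2) = (1,2)
(4,2) ∧ (1,2) = (1,2)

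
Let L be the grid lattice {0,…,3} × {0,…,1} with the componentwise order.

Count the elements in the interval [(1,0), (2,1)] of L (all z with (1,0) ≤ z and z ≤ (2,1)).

4

The interval [(1,0), (2,1)] = {(1,0), (1,1), (2,0), (2,1)}, which has 4 elements.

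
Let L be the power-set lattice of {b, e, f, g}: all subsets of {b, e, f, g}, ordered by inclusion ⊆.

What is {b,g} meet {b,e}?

{b}

Under ⊆, meet is intersection: {b,g} ∩ {b,e} = {b}.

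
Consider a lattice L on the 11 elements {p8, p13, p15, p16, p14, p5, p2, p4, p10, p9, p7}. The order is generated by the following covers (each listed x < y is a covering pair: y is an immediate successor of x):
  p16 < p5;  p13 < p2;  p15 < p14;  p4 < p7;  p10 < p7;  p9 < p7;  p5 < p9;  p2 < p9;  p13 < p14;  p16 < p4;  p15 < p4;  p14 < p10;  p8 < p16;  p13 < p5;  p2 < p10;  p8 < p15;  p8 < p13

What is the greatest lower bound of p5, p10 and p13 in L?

Common lower bounds of {p5, p10, p13}: p13, p8.
The greatest among these is p13.

p13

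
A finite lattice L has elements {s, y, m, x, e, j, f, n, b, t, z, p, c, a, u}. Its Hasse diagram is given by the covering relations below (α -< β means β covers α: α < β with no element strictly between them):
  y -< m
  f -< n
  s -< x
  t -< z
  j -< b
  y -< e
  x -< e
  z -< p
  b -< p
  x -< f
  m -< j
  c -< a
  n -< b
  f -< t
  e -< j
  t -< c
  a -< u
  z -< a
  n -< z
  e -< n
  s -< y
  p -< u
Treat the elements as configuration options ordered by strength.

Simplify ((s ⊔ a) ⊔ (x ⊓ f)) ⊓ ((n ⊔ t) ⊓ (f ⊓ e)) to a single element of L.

s ∨ a = a
x ∧ f = x
a ∨ x = a
n ∨ t = z
f ∧ e = x
z ∧ x = x
a ∧ x = x

x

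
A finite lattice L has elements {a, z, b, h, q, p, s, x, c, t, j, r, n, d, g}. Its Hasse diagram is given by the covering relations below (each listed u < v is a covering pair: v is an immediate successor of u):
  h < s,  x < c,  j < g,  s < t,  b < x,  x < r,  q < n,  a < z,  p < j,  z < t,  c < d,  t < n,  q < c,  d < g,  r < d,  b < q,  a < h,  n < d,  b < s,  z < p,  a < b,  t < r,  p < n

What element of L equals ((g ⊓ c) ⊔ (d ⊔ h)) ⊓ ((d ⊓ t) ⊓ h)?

g ∧ c = c
d ∨ h = d
c ∨ d = d
d ∧ t = t
t ∧ h = h
d ∧ h = h

h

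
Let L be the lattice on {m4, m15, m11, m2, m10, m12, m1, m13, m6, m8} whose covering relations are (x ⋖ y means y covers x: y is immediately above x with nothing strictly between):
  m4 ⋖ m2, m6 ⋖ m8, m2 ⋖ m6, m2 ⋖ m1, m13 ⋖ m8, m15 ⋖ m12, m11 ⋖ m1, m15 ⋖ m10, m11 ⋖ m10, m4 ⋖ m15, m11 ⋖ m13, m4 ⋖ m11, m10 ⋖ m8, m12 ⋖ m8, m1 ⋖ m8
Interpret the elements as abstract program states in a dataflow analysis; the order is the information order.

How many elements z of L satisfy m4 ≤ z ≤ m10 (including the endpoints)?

4

The interval [m4, m10] = {m10, m11, m15, m4}, which has 4 elements.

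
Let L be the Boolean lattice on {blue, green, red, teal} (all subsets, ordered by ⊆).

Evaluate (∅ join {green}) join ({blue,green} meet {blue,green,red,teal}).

∅ ∨ {green} = {green}
{blue,green} ∧ {blue,green,red,teal} = {blue,green}
{green} ∨ {blue,green} = {blue,green}

{blue,green}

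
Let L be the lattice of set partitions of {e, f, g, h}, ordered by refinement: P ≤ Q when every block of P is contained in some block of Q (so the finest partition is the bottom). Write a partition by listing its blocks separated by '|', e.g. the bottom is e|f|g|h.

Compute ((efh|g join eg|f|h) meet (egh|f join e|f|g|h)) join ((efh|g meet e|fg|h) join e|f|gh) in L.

efh|g ∨ eg|f|h = efgh
egh|f ∨ e|f|g|h = egh|f
efgh ∧ egh|f = egh|f
efh|g ∧ e|fg|h = e|f|g|h
e|f|g|h ∨ e|f|gh = e|f|gh
egh|f ∨ e|f|gh = egh|f

egh|f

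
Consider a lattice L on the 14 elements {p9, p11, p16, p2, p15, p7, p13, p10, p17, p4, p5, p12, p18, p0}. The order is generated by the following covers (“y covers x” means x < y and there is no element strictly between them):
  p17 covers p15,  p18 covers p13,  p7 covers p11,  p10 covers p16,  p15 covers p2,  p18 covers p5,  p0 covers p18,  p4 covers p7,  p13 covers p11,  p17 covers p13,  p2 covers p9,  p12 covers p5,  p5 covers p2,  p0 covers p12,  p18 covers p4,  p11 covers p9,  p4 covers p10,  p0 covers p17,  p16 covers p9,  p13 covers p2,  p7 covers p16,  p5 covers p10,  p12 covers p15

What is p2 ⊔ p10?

p5

Common upper bounds of {p2, p10}: p0, p12, p18, p5.
The least among these is p5.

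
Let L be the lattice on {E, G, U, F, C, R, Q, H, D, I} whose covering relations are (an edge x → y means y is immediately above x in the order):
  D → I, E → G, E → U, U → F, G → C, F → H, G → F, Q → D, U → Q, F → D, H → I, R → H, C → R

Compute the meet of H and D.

F

Common lower bounds of {H, D}: E, F, G, U.
The greatest among these is F.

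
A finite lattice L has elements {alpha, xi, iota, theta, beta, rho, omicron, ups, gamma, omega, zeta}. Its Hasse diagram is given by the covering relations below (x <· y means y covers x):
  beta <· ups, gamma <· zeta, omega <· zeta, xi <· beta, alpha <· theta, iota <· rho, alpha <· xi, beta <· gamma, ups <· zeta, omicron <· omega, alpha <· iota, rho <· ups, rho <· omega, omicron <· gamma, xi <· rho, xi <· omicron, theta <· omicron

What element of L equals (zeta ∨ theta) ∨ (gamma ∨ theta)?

zeta

zeta ∨ theta = zeta
gamma ∨ theta = gamma
zeta ∨ gamma = zeta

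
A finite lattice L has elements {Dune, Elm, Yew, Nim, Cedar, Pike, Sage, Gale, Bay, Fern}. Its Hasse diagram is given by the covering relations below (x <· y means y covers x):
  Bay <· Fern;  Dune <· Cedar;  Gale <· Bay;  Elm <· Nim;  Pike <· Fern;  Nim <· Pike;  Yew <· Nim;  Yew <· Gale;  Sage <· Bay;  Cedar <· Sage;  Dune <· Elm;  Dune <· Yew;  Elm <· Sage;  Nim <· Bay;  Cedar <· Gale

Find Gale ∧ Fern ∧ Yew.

Yew

Common lower bounds of {Gale, Fern, Yew}: Dune, Yew.
The greatest among these is Yew.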